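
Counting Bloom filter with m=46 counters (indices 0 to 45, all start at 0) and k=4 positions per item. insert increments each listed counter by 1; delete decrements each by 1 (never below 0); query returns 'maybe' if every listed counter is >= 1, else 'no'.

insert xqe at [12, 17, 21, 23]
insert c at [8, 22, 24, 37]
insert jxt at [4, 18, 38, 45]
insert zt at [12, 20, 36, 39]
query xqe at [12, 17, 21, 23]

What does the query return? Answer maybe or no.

Answer: maybe

Derivation:
Step 1: insert xqe at [12, 17, 21, 23] -> counters=[0,0,0,0,0,0,0,0,0,0,0,0,1,0,0,0,0,1,0,0,0,1,0,1,0,0,0,0,0,0,0,0,0,0,0,0,0,0,0,0,0,0,0,0,0,0]
Step 2: insert c at [8, 22, 24, 37] -> counters=[0,0,0,0,0,0,0,0,1,0,0,0,1,0,0,0,0,1,0,0,0,1,1,1,1,0,0,0,0,0,0,0,0,0,0,0,0,1,0,0,0,0,0,0,0,0]
Step 3: insert jxt at [4, 18, 38, 45] -> counters=[0,0,0,0,1,0,0,0,1,0,0,0,1,0,0,0,0,1,1,0,0,1,1,1,1,0,0,0,0,0,0,0,0,0,0,0,0,1,1,0,0,0,0,0,0,1]
Step 4: insert zt at [12, 20, 36, 39] -> counters=[0,0,0,0,1,0,0,0,1,0,0,0,2,0,0,0,0,1,1,0,1,1,1,1,1,0,0,0,0,0,0,0,0,0,0,0,1,1,1,1,0,0,0,0,0,1]
Query xqe: check counters[12]=2 counters[17]=1 counters[21]=1 counters[23]=1 -> maybe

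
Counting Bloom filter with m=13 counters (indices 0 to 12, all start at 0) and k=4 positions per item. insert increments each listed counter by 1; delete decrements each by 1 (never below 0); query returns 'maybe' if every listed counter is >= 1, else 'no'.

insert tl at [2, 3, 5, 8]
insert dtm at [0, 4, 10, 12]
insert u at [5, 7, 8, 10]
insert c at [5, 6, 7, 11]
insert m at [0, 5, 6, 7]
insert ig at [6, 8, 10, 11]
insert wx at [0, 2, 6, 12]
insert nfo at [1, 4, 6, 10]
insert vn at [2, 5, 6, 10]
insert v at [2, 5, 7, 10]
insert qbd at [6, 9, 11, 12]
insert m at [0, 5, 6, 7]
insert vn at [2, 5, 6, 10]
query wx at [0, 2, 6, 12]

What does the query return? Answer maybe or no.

Answer: maybe

Derivation:
Step 1: insert tl at [2, 3, 5, 8] -> counters=[0,0,1,1,0,1,0,0,1,0,0,0,0]
Step 2: insert dtm at [0, 4, 10, 12] -> counters=[1,0,1,1,1,1,0,0,1,0,1,0,1]
Step 3: insert u at [5, 7, 8, 10] -> counters=[1,0,1,1,1,2,0,1,2,0,2,0,1]
Step 4: insert c at [5, 6, 7, 11] -> counters=[1,0,1,1,1,3,1,2,2,0,2,1,1]
Step 5: insert m at [0, 5, 6, 7] -> counters=[2,0,1,1,1,4,2,3,2,0,2,1,1]
Step 6: insert ig at [6, 8, 10, 11] -> counters=[2,0,1,1,1,4,3,3,3,0,3,2,1]
Step 7: insert wx at [0, 2, 6, 12] -> counters=[3,0,2,1,1,4,4,3,3,0,3,2,2]
Step 8: insert nfo at [1, 4, 6, 10] -> counters=[3,1,2,1,2,4,5,3,3,0,4,2,2]
Step 9: insert vn at [2, 5, 6, 10] -> counters=[3,1,3,1,2,5,6,3,3,0,5,2,2]
Step 10: insert v at [2, 5, 7, 10] -> counters=[3,1,4,1,2,6,6,4,3,0,6,2,2]
Step 11: insert qbd at [6, 9, 11, 12] -> counters=[3,1,4,1,2,6,7,4,3,1,6,3,3]
Step 12: insert m at [0, 5, 6, 7] -> counters=[4,1,4,1,2,7,8,5,3,1,6,3,3]
Step 13: insert vn at [2, 5, 6, 10] -> counters=[4,1,5,1,2,8,9,5,3,1,7,3,3]
Query wx: check counters[0]=4 counters[2]=5 counters[6]=9 counters[12]=3 -> maybe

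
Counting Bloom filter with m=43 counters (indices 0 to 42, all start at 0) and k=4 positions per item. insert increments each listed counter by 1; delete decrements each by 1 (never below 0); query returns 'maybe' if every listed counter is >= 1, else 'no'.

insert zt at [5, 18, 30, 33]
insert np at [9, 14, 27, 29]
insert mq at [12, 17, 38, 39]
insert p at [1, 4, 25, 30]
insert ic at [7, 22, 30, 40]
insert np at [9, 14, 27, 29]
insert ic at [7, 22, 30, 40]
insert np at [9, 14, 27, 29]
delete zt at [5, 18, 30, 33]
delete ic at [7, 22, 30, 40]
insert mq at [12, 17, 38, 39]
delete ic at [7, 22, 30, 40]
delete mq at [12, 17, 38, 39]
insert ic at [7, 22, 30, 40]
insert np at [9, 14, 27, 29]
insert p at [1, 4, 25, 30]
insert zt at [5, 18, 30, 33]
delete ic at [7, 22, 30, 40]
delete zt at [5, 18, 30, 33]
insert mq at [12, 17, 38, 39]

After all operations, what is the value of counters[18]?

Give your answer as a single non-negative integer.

Answer: 0

Derivation:
Step 1: insert zt at [5, 18, 30, 33] -> counters=[0,0,0,0,0,1,0,0,0,0,0,0,0,0,0,0,0,0,1,0,0,0,0,0,0,0,0,0,0,0,1,0,0,1,0,0,0,0,0,0,0,0,0]
Step 2: insert np at [9, 14, 27, 29] -> counters=[0,0,0,0,0,1,0,0,0,1,0,0,0,0,1,0,0,0,1,0,0,0,0,0,0,0,0,1,0,1,1,0,0,1,0,0,0,0,0,0,0,0,0]
Step 3: insert mq at [12, 17, 38, 39] -> counters=[0,0,0,0,0,1,0,0,0,1,0,0,1,0,1,0,0,1,1,0,0,0,0,0,0,0,0,1,0,1,1,0,0,1,0,0,0,0,1,1,0,0,0]
Step 4: insert p at [1, 4, 25, 30] -> counters=[0,1,0,0,1,1,0,0,0,1,0,0,1,0,1,0,0,1,1,0,0,0,0,0,0,1,0,1,0,1,2,0,0,1,0,0,0,0,1,1,0,0,0]
Step 5: insert ic at [7, 22, 30, 40] -> counters=[0,1,0,0,1,1,0,1,0,1,0,0,1,0,1,0,0,1,1,0,0,0,1,0,0,1,0,1,0,1,3,0,0,1,0,0,0,0,1,1,1,0,0]
Step 6: insert np at [9, 14, 27, 29] -> counters=[0,1,0,0,1,1,0,1,0,2,0,0,1,0,2,0,0,1,1,0,0,0,1,0,0,1,0,2,0,2,3,0,0,1,0,0,0,0,1,1,1,0,0]
Step 7: insert ic at [7, 22, 30, 40] -> counters=[0,1,0,0,1,1,0,2,0,2,0,0,1,0,2,0,0,1,1,0,0,0,2,0,0,1,0,2,0,2,4,0,0,1,0,0,0,0,1,1,2,0,0]
Step 8: insert np at [9, 14, 27, 29] -> counters=[0,1,0,0,1,1,0,2,0,3,0,0,1,0,3,0,0,1,1,0,0,0,2,0,0,1,0,3,0,3,4,0,0,1,0,0,0,0,1,1,2,0,0]
Step 9: delete zt at [5, 18, 30, 33] -> counters=[0,1,0,0,1,0,0,2,0,3,0,0,1,0,3,0,0,1,0,0,0,0,2,0,0,1,0,3,0,3,3,0,0,0,0,0,0,0,1,1,2,0,0]
Step 10: delete ic at [7, 22, 30, 40] -> counters=[0,1,0,0,1,0,0,1,0,3,0,0,1,0,3,0,0,1,0,0,0,0,1,0,0,1,0,3,0,3,2,0,0,0,0,0,0,0,1,1,1,0,0]
Step 11: insert mq at [12, 17, 38, 39] -> counters=[0,1,0,0,1,0,0,1,0,3,0,0,2,0,3,0,0,2,0,0,0,0,1,0,0,1,0,3,0,3,2,0,0,0,0,0,0,0,2,2,1,0,0]
Step 12: delete ic at [7, 22, 30, 40] -> counters=[0,1,0,0,1,0,0,0,0,3,0,0,2,0,3,0,0,2,0,0,0,0,0,0,0,1,0,3,0,3,1,0,0,0,0,0,0,0,2,2,0,0,0]
Step 13: delete mq at [12, 17, 38, 39] -> counters=[0,1,0,0,1,0,0,0,0,3,0,0,1,0,3,0,0,1,0,0,0,0,0,0,0,1,0,3,0,3,1,0,0,0,0,0,0,0,1,1,0,0,0]
Step 14: insert ic at [7, 22, 30, 40] -> counters=[0,1,0,0,1,0,0,1,0,3,0,0,1,0,3,0,0,1,0,0,0,0,1,0,0,1,0,3,0,3,2,0,0,0,0,0,0,0,1,1,1,0,0]
Step 15: insert np at [9, 14, 27, 29] -> counters=[0,1,0,0,1,0,0,1,0,4,0,0,1,0,4,0,0,1,0,0,0,0,1,0,0,1,0,4,0,4,2,0,0,0,0,0,0,0,1,1,1,0,0]
Step 16: insert p at [1, 4, 25, 30] -> counters=[0,2,0,0,2,0,0,1,0,4,0,0,1,0,4,0,0,1,0,0,0,0,1,0,0,2,0,4,0,4,3,0,0,0,0,0,0,0,1,1,1,0,0]
Step 17: insert zt at [5, 18, 30, 33] -> counters=[0,2,0,0,2,1,0,1,0,4,0,0,1,0,4,0,0,1,1,0,0,0,1,0,0,2,0,4,0,4,4,0,0,1,0,0,0,0,1,1,1,0,0]
Step 18: delete ic at [7, 22, 30, 40] -> counters=[0,2,0,0,2,1,0,0,0,4,0,0,1,0,4,0,0,1,1,0,0,0,0,0,0,2,0,4,0,4,3,0,0,1,0,0,0,0,1,1,0,0,0]
Step 19: delete zt at [5, 18, 30, 33] -> counters=[0,2,0,0,2,0,0,0,0,4,0,0,1,0,4,0,0,1,0,0,0,0,0,0,0,2,0,4,0,4,2,0,0,0,0,0,0,0,1,1,0,0,0]
Step 20: insert mq at [12, 17, 38, 39] -> counters=[0,2,0,0,2,0,0,0,0,4,0,0,2,0,4,0,0,2,0,0,0,0,0,0,0,2,0,4,0,4,2,0,0,0,0,0,0,0,2,2,0,0,0]
Final counters=[0,2,0,0,2,0,0,0,0,4,0,0,2,0,4,0,0,2,0,0,0,0,0,0,0,2,0,4,0,4,2,0,0,0,0,0,0,0,2,2,0,0,0] -> counters[18]=0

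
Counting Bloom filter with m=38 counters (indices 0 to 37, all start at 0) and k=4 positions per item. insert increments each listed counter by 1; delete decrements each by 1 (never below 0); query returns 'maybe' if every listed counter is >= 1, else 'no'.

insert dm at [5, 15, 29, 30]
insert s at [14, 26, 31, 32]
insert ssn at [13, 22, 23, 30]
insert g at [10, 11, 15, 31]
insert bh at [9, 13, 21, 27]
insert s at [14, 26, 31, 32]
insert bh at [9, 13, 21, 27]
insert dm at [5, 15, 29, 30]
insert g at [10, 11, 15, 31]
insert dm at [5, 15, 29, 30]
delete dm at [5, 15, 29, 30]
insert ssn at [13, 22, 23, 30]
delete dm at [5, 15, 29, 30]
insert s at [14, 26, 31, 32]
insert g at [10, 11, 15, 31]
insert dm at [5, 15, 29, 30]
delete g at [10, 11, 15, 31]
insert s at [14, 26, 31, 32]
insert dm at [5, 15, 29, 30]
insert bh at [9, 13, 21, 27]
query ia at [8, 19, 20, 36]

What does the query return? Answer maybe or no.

Answer: no

Derivation:
Step 1: insert dm at [5, 15, 29, 30] -> counters=[0,0,0,0,0,1,0,0,0,0,0,0,0,0,0,1,0,0,0,0,0,0,0,0,0,0,0,0,0,1,1,0,0,0,0,0,0,0]
Step 2: insert s at [14, 26, 31, 32] -> counters=[0,0,0,0,0,1,0,0,0,0,0,0,0,0,1,1,0,0,0,0,0,0,0,0,0,0,1,0,0,1,1,1,1,0,0,0,0,0]
Step 3: insert ssn at [13, 22, 23, 30] -> counters=[0,0,0,0,0,1,0,0,0,0,0,0,0,1,1,1,0,0,0,0,0,0,1,1,0,0,1,0,0,1,2,1,1,0,0,0,0,0]
Step 4: insert g at [10, 11, 15, 31] -> counters=[0,0,0,0,0,1,0,0,0,0,1,1,0,1,1,2,0,0,0,0,0,0,1,1,0,0,1,0,0,1,2,2,1,0,0,0,0,0]
Step 5: insert bh at [9, 13, 21, 27] -> counters=[0,0,0,0,0,1,0,0,0,1,1,1,0,2,1,2,0,0,0,0,0,1,1,1,0,0,1,1,0,1,2,2,1,0,0,0,0,0]
Step 6: insert s at [14, 26, 31, 32] -> counters=[0,0,0,0,0,1,0,0,0,1,1,1,0,2,2,2,0,0,0,0,0,1,1,1,0,0,2,1,0,1,2,3,2,0,0,0,0,0]
Step 7: insert bh at [9, 13, 21, 27] -> counters=[0,0,0,0,0,1,0,0,0,2,1,1,0,3,2,2,0,0,0,0,0,2,1,1,0,0,2,2,0,1,2,3,2,0,0,0,0,0]
Step 8: insert dm at [5, 15, 29, 30] -> counters=[0,0,0,0,0,2,0,0,0,2,1,1,0,3,2,3,0,0,0,0,0,2,1,1,0,0,2,2,0,2,3,3,2,0,0,0,0,0]
Step 9: insert g at [10, 11, 15, 31] -> counters=[0,0,0,0,0,2,0,0,0,2,2,2,0,3,2,4,0,0,0,0,0,2,1,1,0,0,2,2,0,2,3,4,2,0,0,0,0,0]
Step 10: insert dm at [5, 15, 29, 30] -> counters=[0,0,0,0,0,3,0,0,0,2,2,2,0,3,2,5,0,0,0,0,0,2,1,1,0,0,2,2,0,3,4,4,2,0,0,0,0,0]
Step 11: delete dm at [5, 15, 29, 30] -> counters=[0,0,0,0,0,2,0,0,0,2,2,2,0,3,2,4,0,0,0,0,0,2,1,1,0,0,2,2,0,2,3,4,2,0,0,0,0,0]
Step 12: insert ssn at [13, 22, 23, 30] -> counters=[0,0,0,0,0,2,0,0,0,2,2,2,0,4,2,4,0,0,0,0,0,2,2,2,0,0,2,2,0,2,4,4,2,0,0,0,0,0]
Step 13: delete dm at [5, 15, 29, 30] -> counters=[0,0,0,0,0,1,0,0,0,2,2,2,0,4,2,3,0,0,0,0,0,2,2,2,0,0,2,2,0,1,3,4,2,0,0,0,0,0]
Step 14: insert s at [14, 26, 31, 32] -> counters=[0,0,0,0,0,1,0,0,0,2,2,2,0,4,3,3,0,0,0,0,0,2,2,2,0,0,3,2,0,1,3,5,3,0,0,0,0,0]
Step 15: insert g at [10, 11, 15, 31] -> counters=[0,0,0,0,0,1,0,0,0,2,3,3,0,4,3,4,0,0,0,0,0,2,2,2,0,0,3,2,0,1,3,6,3,0,0,0,0,0]
Step 16: insert dm at [5, 15, 29, 30] -> counters=[0,0,0,0,0,2,0,0,0,2,3,3,0,4,3,5,0,0,0,0,0,2,2,2,0,0,3,2,0,2,4,6,3,0,0,0,0,0]
Step 17: delete g at [10, 11, 15, 31] -> counters=[0,0,0,0,0,2,0,0,0,2,2,2,0,4,3,4,0,0,0,0,0,2,2,2,0,0,3,2,0,2,4,5,3,0,0,0,0,0]
Step 18: insert s at [14, 26, 31, 32] -> counters=[0,0,0,0,0,2,0,0,0,2,2,2,0,4,4,4,0,0,0,0,0,2,2,2,0,0,4,2,0,2,4,6,4,0,0,0,0,0]
Step 19: insert dm at [5, 15, 29, 30] -> counters=[0,0,0,0,0,3,0,0,0,2,2,2,0,4,4,5,0,0,0,0,0,2,2,2,0,0,4,2,0,3,5,6,4,0,0,0,0,0]
Step 20: insert bh at [9, 13, 21, 27] -> counters=[0,0,0,0,0,3,0,0,0,3,2,2,0,5,4,5,0,0,0,0,0,3,2,2,0,0,4,3,0,3,5,6,4,0,0,0,0,0]
Query ia: check counters[8]=0 counters[19]=0 counters[20]=0 counters[36]=0 -> no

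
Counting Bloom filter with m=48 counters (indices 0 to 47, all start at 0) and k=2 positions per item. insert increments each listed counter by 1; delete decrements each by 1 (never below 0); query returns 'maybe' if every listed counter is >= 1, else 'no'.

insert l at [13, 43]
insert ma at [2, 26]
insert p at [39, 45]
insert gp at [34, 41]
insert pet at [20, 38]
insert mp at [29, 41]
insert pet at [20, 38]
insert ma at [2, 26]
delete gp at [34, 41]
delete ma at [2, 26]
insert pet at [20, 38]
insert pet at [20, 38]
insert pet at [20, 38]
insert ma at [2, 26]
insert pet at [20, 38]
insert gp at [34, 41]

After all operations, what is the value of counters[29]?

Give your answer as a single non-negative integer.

Step 1: insert l at [13, 43] -> counters=[0,0,0,0,0,0,0,0,0,0,0,0,0,1,0,0,0,0,0,0,0,0,0,0,0,0,0,0,0,0,0,0,0,0,0,0,0,0,0,0,0,0,0,1,0,0,0,0]
Step 2: insert ma at [2, 26] -> counters=[0,0,1,0,0,0,0,0,0,0,0,0,0,1,0,0,0,0,0,0,0,0,0,0,0,0,1,0,0,0,0,0,0,0,0,0,0,0,0,0,0,0,0,1,0,0,0,0]
Step 3: insert p at [39, 45] -> counters=[0,0,1,0,0,0,0,0,0,0,0,0,0,1,0,0,0,0,0,0,0,0,0,0,0,0,1,0,0,0,0,0,0,0,0,0,0,0,0,1,0,0,0,1,0,1,0,0]
Step 4: insert gp at [34, 41] -> counters=[0,0,1,0,0,0,0,0,0,0,0,0,0,1,0,0,0,0,0,0,0,0,0,0,0,0,1,0,0,0,0,0,0,0,1,0,0,0,0,1,0,1,0,1,0,1,0,0]
Step 5: insert pet at [20, 38] -> counters=[0,0,1,0,0,0,0,0,0,0,0,0,0,1,0,0,0,0,0,0,1,0,0,0,0,0,1,0,0,0,0,0,0,0,1,0,0,0,1,1,0,1,0,1,0,1,0,0]
Step 6: insert mp at [29, 41] -> counters=[0,0,1,0,0,0,0,0,0,0,0,0,0,1,0,0,0,0,0,0,1,0,0,0,0,0,1,0,0,1,0,0,0,0,1,0,0,0,1,1,0,2,0,1,0,1,0,0]
Step 7: insert pet at [20, 38] -> counters=[0,0,1,0,0,0,0,0,0,0,0,0,0,1,0,0,0,0,0,0,2,0,0,0,0,0,1,0,0,1,0,0,0,0,1,0,0,0,2,1,0,2,0,1,0,1,0,0]
Step 8: insert ma at [2, 26] -> counters=[0,0,2,0,0,0,0,0,0,0,0,0,0,1,0,0,0,0,0,0,2,0,0,0,0,0,2,0,0,1,0,0,0,0,1,0,0,0,2,1,0,2,0,1,0,1,0,0]
Step 9: delete gp at [34, 41] -> counters=[0,0,2,0,0,0,0,0,0,0,0,0,0,1,0,0,0,0,0,0,2,0,0,0,0,0,2,0,0,1,0,0,0,0,0,0,0,0,2,1,0,1,0,1,0,1,0,0]
Step 10: delete ma at [2, 26] -> counters=[0,0,1,0,0,0,0,0,0,0,0,0,0,1,0,0,0,0,0,0,2,0,0,0,0,0,1,0,0,1,0,0,0,0,0,0,0,0,2,1,0,1,0,1,0,1,0,0]
Step 11: insert pet at [20, 38] -> counters=[0,0,1,0,0,0,0,0,0,0,0,0,0,1,0,0,0,0,0,0,3,0,0,0,0,0,1,0,0,1,0,0,0,0,0,0,0,0,3,1,0,1,0,1,0,1,0,0]
Step 12: insert pet at [20, 38] -> counters=[0,0,1,0,0,0,0,0,0,0,0,0,0,1,0,0,0,0,0,0,4,0,0,0,0,0,1,0,0,1,0,0,0,0,0,0,0,0,4,1,0,1,0,1,0,1,0,0]
Step 13: insert pet at [20, 38] -> counters=[0,0,1,0,0,0,0,0,0,0,0,0,0,1,0,0,0,0,0,0,5,0,0,0,0,0,1,0,0,1,0,0,0,0,0,0,0,0,5,1,0,1,0,1,0,1,0,0]
Step 14: insert ma at [2, 26] -> counters=[0,0,2,0,0,0,0,0,0,0,0,0,0,1,0,0,0,0,0,0,5,0,0,0,0,0,2,0,0,1,0,0,0,0,0,0,0,0,5,1,0,1,0,1,0,1,0,0]
Step 15: insert pet at [20, 38] -> counters=[0,0,2,0,0,0,0,0,0,0,0,0,0,1,0,0,0,0,0,0,6,0,0,0,0,0,2,0,0,1,0,0,0,0,0,0,0,0,6,1,0,1,0,1,0,1,0,0]
Step 16: insert gp at [34, 41] -> counters=[0,0,2,0,0,0,0,0,0,0,0,0,0,1,0,0,0,0,0,0,6,0,0,0,0,0,2,0,0,1,0,0,0,0,1,0,0,0,6,1,0,2,0,1,0,1,0,0]
Final counters=[0,0,2,0,0,0,0,0,0,0,0,0,0,1,0,0,0,0,0,0,6,0,0,0,0,0,2,0,0,1,0,0,0,0,1,0,0,0,6,1,0,2,0,1,0,1,0,0] -> counters[29]=1

Answer: 1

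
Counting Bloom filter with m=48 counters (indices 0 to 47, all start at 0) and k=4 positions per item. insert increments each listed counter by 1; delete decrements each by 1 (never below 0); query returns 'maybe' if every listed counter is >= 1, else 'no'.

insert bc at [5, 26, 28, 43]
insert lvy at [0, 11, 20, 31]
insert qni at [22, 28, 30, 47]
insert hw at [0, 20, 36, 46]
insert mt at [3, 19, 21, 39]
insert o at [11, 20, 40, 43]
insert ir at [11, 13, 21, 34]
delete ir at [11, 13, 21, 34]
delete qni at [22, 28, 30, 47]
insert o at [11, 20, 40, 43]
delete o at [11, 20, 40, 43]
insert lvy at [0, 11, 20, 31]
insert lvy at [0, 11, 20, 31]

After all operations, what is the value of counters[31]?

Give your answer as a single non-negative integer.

Answer: 3

Derivation:
Step 1: insert bc at [5, 26, 28, 43] -> counters=[0,0,0,0,0,1,0,0,0,0,0,0,0,0,0,0,0,0,0,0,0,0,0,0,0,0,1,0,1,0,0,0,0,0,0,0,0,0,0,0,0,0,0,1,0,0,0,0]
Step 2: insert lvy at [0, 11, 20, 31] -> counters=[1,0,0,0,0,1,0,0,0,0,0,1,0,0,0,0,0,0,0,0,1,0,0,0,0,0,1,0,1,0,0,1,0,0,0,0,0,0,0,0,0,0,0,1,0,0,0,0]
Step 3: insert qni at [22, 28, 30, 47] -> counters=[1,0,0,0,0,1,0,0,0,0,0,1,0,0,0,0,0,0,0,0,1,0,1,0,0,0,1,0,2,0,1,1,0,0,0,0,0,0,0,0,0,0,0,1,0,0,0,1]
Step 4: insert hw at [0, 20, 36, 46] -> counters=[2,0,0,0,0,1,0,0,0,0,0,1,0,0,0,0,0,0,0,0,2,0,1,0,0,0,1,0,2,0,1,1,0,0,0,0,1,0,0,0,0,0,0,1,0,0,1,1]
Step 5: insert mt at [3, 19, 21, 39] -> counters=[2,0,0,1,0,1,0,0,0,0,0,1,0,0,0,0,0,0,0,1,2,1,1,0,0,0,1,0,2,0,1,1,0,0,0,0,1,0,0,1,0,0,0,1,0,0,1,1]
Step 6: insert o at [11, 20, 40, 43] -> counters=[2,0,0,1,0,1,0,0,0,0,0,2,0,0,0,0,0,0,0,1,3,1,1,0,0,0,1,0,2,0,1,1,0,0,0,0,1,0,0,1,1,0,0,2,0,0,1,1]
Step 7: insert ir at [11, 13, 21, 34] -> counters=[2,0,0,1,0,1,0,0,0,0,0,3,0,1,0,0,0,0,0,1,3,2,1,0,0,0,1,0,2,0,1,1,0,0,1,0,1,0,0,1,1,0,0,2,0,0,1,1]
Step 8: delete ir at [11, 13, 21, 34] -> counters=[2,0,0,1,0,1,0,0,0,0,0,2,0,0,0,0,0,0,0,1,3,1,1,0,0,0,1,0,2,0,1,1,0,0,0,0,1,0,0,1,1,0,0,2,0,0,1,1]
Step 9: delete qni at [22, 28, 30, 47] -> counters=[2,0,0,1,0,1,0,0,0,0,0,2,0,0,0,0,0,0,0,1,3,1,0,0,0,0,1,0,1,0,0,1,0,0,0,0,1,0,0,1,1,0,0,2,0,0,1,0]
Step 10: insert o at [11, 20, 40, 43] -> counters=[2,0,0,1,0,1,0,0,0,0,0,3,0,0,0,0,0,0,0,1,4,1,0,0,0,0,1,0,1,0,0,1,0,0,0,0,1,0,0,1,2,0,0,3,0,0,1,0]
Step 11: delete o at [11, 20, 40, 43] -> counters=[2,0,0,1,0,1,0,0,0,0,0,2,0,0,0,0,0,0,0,1,3,1,0,0,0,0,1,0,1,0,0,1,0,0,0,0,1,0,0,1,1,0,0,2,0,0,1,0]
Step 12: insert lvy at [0, 11, 20, 31] -> counters=[3,0,0,1,0,1,0,0,0,0,0,3,0,0,0,0,0,0,0,1,4,1,0,0,0,0,1,0,1,0,0,2,0,0,0,0,1,0,0,1,1,0,0,2,0,0,1,0]
Step 13: insert lvy at [0, 11, 20, 31] -> counters=[4,0,0,1,0,1,0,0,0,0,0,4,0,0,0,0,0,0,0,1,5,1,0,0,0,0,1,0,1,0,0,3,0,0,0,0,1,0,0,1,1,0,0,2,0,0,1,0]
Final counters=[4,0,0,1,0,1,0,0,0,0,0,4,0,0,0,0,0,0,0,1,5,1,0,0,0,0,1,0,1,0,0,3,0,0,0,0,1,0,0,1,1,0,0,2,0,0,1,0] -> counters[31]=3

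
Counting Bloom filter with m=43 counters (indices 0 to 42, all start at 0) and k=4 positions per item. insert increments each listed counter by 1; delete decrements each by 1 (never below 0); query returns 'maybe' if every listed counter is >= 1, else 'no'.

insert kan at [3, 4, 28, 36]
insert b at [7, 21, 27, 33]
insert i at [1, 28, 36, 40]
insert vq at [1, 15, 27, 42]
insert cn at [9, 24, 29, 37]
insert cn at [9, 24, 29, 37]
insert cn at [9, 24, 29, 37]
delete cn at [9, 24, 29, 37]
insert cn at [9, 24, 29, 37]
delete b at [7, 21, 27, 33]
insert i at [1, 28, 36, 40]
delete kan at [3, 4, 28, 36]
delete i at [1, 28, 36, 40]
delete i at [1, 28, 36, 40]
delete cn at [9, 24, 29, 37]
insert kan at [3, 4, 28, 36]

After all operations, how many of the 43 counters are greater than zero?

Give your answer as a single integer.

Answer: 12

Derivation:
Step 1: insert kan at [3, 4, 28, 36] -> counters=[0,0,0,1,1,0,0,0,0,0,0,0,0,0,0,0,0,0,0,0,0,0,0,0,0,0,0,0,1,0,0,0,0,0,0,0,1,0,0,0,0,0,0]
Step 2: insert b at [7, 21, 27, 33] -> counters=[0,0,0,1,1,0,0,1,0,0,0,0,0,0,0,0,0,0,0,0,0,1,0,0,0,0,0,1,1,0,0,0,0,1,0,0,1,0,0,0,0,0,0]
Step 3: insert i at [1, 28, 36, 40] -> counters=[0,1,0,1,1,0,0,1,0,0,0,0,0,0,0,0,0,0,0,0,0,1,0,0,0,0,0,1,2,0,0,0,0,1,0,0,2,0,0,0,1,0,0]
Step 4: insert vq at [1, 15, 27, 42] -> counters=[0,2,0,1,1,0,0,1,0,0,0,0,0,0,0,1,0,0,0,0,0,1,0,0,0,0,0,2,2,0,0,0,0,1,0,0,2,0,0,0,1,0,1]
Step 5: insert cn at [9, 24, 29, 37] -> counters=[0,2,0,1,1,0,0,1,0,1,0,0,0,0,0,1,0,0,0,0,0,1,0,0,1,0,0,2,2,1,0,0,0,1,0,0,2,1,0,0,1,0,1]
Step 6: insert cn at [9, 24, 29, 37] -> counters=[0,2,0,1,1,0,0,1,0,2,0,0,0,0,0,1,0,0,0,0,0,1,0,0,2,0,0,2,2,2,0,0,0,1,0,0,2,2,0,0,1,0,1]
Step 7: insert cn at [9, 24, 29, 37] -> counters=[0,2,0,1,1,0,0,1,0,3,0,0,0,0,0,1,0,0,0,0,0,1,0,0,3,0,0,2,2,3,0,0,0,1,0,0,2,3,0,0,1,0,1]
Step 8: delete cn at [9, 24, 29, 37] -> counters=[0,2,0,1,1,0,0,1,0,2,0,0,0,0,0,1,0,0,0,0,0,1,0,0,2,0,0,2,2,2,0,0,0,1,0,0,2,2,0,0,1,0,1]
Step 9: insert cn at [9, 24, 29, 37] -> counters=[0,2,0,1,1,0,0,1,0,3,0,0,0,0,0,1,0,0,0,0,0,1,0,0,3,0,0,2,2,3,0,0,0,1,0,0,2,3,0,0,1,0,1]
Step 10: delete b at [7, 21, 27, 33] -> counters=[0,2,0,1,1,0,0,0,0,3,0,0,0,0,0,1,0,0,0,0,0,0,0,0,3,0,0,1,2,3,0,0,0,0,0,0,2,3,0,0,1,0,1]
Step 11: insert i at [1, 28, 36, 40] -> counters=[0,3,0,1,1,0,0,0,0,3,0,0,0,0,0,1,0,0,0,0,0,0,0,0,3,0,0,1,3,3,0,0,0,0,0,0,3,3,0,0,2,0,1]
Step 12: delete kan at [3, 4, 28, 36] -> counters=[0,3,0,0,0,0,0,0,0,3,0,0,0,0,0,1,0,0,0,0,0,0,0,0,3,0,0,1,2,3,0,0,0,0,0,0,2,3,0,0,2,0,1]
Step 13: delete i at [1, 28, 36, 40] -> counters=[0,2,0,0,0,0,0,0,0,3,0,0,0,0,0,1,0,0,0,0,0,0,0,0,3,0,0,1,1,3,0,0,0,0,0,0,1,3,0,0,1,0,1]
Step 14: delete i at [1, 28, 36, 40] -> counters=[0,1,0,0,0,0,0,0,0,3,0,0,0,0,0,1,0,0,0,0,0,0,0,0,3,0,0,1,0,3,0,0,0,0,0,0,0,3,0,0,0,0,1]
Step 15: delete cn at [9, 24, 29, 37] -> counters=[0,1,0,0,0,0,0,0,0,2,0,0,0,0,0,1,0,0,0,0,0,0,0,0,2,0,0,1,0,2,0,0,0,0,0,0,0,2,0,0,0,0,1]
Step 16: insert kan at [3, 4, 28, 36] -> counters=[0,1,0,1,1,0,0,0,0,2,0,0,0,0,0,1,0,0,0,0,0,0,0,0,2,0,0,1,1,2,0,0,0,0,0,0,1,2,0,0,0,0,1]
Final counters=[0,1,0,1,1,0,0,0,0,2,0,0,0,0,0,1,0,0,0,0,0,0,0,0,2,0,0,1,1,2,0,0,0,0,0,0,1,2,0,0,0,0,1] -> 12 nonzero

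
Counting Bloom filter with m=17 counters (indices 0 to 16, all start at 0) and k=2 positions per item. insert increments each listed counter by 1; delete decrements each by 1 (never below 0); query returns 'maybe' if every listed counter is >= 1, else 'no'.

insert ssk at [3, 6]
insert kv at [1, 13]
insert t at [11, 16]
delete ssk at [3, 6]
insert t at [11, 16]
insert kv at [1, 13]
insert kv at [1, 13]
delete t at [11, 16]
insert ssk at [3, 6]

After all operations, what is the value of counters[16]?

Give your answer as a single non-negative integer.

Step 1: insert ssk at [3, 6] -> counters=[0,0,0,1,0,0,1,0,0,0,0,0,0,0,0,0,0]
Step 2: insert kv at [1, 13] -> counters=[0,1,0,1,0,0,1,0,0,0,0,0,0,1,0,0,0]
Step 3: insert t at [11, 16] -> counters=[0,1,0,1,0,0,1,0,0,0,0,1,0,1,0,0,1]
Step 4: delete ssk at [3, 6] -> counters=[0,1,0,0,0,0,0,0,0,0,0,1,0,1,0,0,1]
Step 5: insert t at [11, 16] -> counters=[0,1,0,0,0,0,0,0,0,0,0,2,0,1,0,0,2]
Step 6: insert kv at [1, 13] -> counters=[0,2,0,0,0,0,0,0,0,0,0,2,0,2,0,0,2]
Step 7: insert kv at [1, 13] -> counters=[0,3,0,0,0,0,0,0,0,0,0,2,0,3,0,0,2]
Step 8: delete t at [11, 16] -> counters=[0,3,0,0,0,0,0,0,0,0,0,1,0,3,0,0,1]
Step 9: insert ssk at [3, 6] -> counters=[0,3,0,1,0,0,1,0,0,0,0,1,0,3,0,0,1]
Final counters=[0,3,0,1,0,0,1,0,0,0,0,1,0,3,0,0,1] -> counters[16]=1

Answer: 1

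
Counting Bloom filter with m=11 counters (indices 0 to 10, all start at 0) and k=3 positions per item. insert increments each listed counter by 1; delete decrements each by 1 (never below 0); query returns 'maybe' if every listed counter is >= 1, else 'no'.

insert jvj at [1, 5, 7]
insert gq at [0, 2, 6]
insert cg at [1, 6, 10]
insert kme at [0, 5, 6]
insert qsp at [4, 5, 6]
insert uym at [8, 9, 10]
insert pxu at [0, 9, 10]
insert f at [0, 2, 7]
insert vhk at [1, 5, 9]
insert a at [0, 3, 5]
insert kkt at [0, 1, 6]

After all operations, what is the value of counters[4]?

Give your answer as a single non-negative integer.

Step 1: insert jvj at [1, 5, 7] -> counters=[0,1,0,0,0,1,0,1,0,0,0]
Step 2: insert gq at [0, 2, 6] -> counters=[1,1,1,0,0,1,1,1,0,0,0]
Step 3: insert cg at [1, 6, 10] -> counters=[1,2,1,0,0,1,2,1,0,0,1]
Step 4: insert kme at [0, 5, 6] -> counters=[2,2,1,0,0,2,3,1,0,0,1]
Step 5: insert qsp at [4, 5, 6] -> counters=[2,2,1,0,1,3,4,1,0,0,1]
Step 6: insert uym at [8, 9, 10] -> counters=[2,2,1,0,1,3,4,1,1,1,2]
Step 7: insert pxu at [0, 9, 10] -> counters=[3,2,1,0,1,3,4,1,1,2,3]
Step 8: insert f at [0, 2, 7] -> counters=[4,2,2,0,1,3,4,2,1,2,3]
Step 9: insert vhk at [1, 5, 9] -> counters=[4,3,2,0,1,4,4,2,1,3,3]
Step 10: insert a at [0, 3, 5] -> counters=[5,3,2,1,1,5,4,2,1,3,3]
Step 11: insert kkt at [0, 1, 6] -> counters=[6,4,2,1,1,5,5,2,1,3,3]
Final counters=[6,4,2,1,1,5,5,2,1,3,3] -> counters[4]=1

Answer: 1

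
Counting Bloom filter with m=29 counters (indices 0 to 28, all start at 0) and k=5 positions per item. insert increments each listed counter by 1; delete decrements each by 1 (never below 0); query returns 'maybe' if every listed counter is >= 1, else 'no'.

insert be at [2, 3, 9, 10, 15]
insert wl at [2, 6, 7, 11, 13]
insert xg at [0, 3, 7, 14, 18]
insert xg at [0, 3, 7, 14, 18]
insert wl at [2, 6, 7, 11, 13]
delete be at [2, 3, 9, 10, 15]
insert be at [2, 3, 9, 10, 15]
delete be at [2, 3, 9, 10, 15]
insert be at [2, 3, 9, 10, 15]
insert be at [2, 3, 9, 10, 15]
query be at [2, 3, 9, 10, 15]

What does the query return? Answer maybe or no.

Answer: maybe

Derivation:
Step 1: insert be at [2, 3, 9, 10, 15] -> counters=[0,0,1,1,0,0,0,0,0,1,1,0,0,0,0,1,0,0,0,0,0,0,0,0,0,0,0,0,0]
Step 2: insert wl at [2, 6, 7, 11, 13] -> counters=[0,0,2,1,0,0,1,1,0,1,1,1,0,1,0,1,0,0,0,0,0,0,0,0,0,0,0,0,0]
Step 3: insert xg at [0, 3, 7, 14, 18] -> counters=[1,0,2,2,0,0,1,2,0,1,1,1,0,1,1,1,0,0,1,0,0,0,0,0,0,0,0,0,0]
Step 4: insert xg at [0, 3, 7, 14, 18] -> counters=[2,0,2,3,0,0,1,3,0,1,1,1,0,1,2,1,0,0,2,0,0,0,0,0,0,0,0,0,0]
Step 5: insert wl at [2, 6, 7, 11, 13] -> counters=[2,0,3,3,0,0,2,4,0,1,1,2,0,2,2,1,0,0,2,0,0,0,0,0,0,0,0,0,0]
Step 6: delete be at [2, 3, 9, 10, 15] -> counters=[2,0,2,2,0,0,2,4,0,0,0,2,0,2,2,0,0,0,2,0,0,0,0,0,0,0,0,0,0]
Step 7: insert be at [2, 3, 9, 10, 15] -> counters=[2,0,3,3,0,0,2,4,0,1,1,2,0,2,2,1,0,0,2,0,0,0,0,0,0,0,0,0,0]
Step 8: delete be at [2, 3, 9, 10, 15] -> counters=[2,0,2,2,0,0,2,4,0,0,0,2,0,2,2,0,0,0,2,0,0,0,0,0,0,0,0,0,0]
Step 9: insert be at [2, 3, 9, 10, 15] -> counters=[2,0,3,3,0,0,2,4,0,1,1,2,0,2,2,1,0,0,2,0,0,0,0,0,0,0,0,0,0]
Step 10: insert be at [2, 3, 9, 10, 15] -> counters=[2,0,4,4,0,0,2,4,0,2,2,2,0,2,2,2,0,0,2,0,0,0,0,0,0,0,0,0,0]
Query be: check counters[2]=4 counters[3]=4 counters[9]=2 counters[10]=2 counters[15]=2 -> maybe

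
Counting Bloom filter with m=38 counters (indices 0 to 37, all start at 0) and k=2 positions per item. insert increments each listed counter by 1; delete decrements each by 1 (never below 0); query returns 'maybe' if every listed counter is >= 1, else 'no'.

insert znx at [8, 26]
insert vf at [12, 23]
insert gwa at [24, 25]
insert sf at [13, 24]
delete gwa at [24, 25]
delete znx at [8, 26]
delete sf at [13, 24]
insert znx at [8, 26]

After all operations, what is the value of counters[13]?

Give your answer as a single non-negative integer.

Step 1: insert znx at [8, 26] -> counters=[0,0,0,0,0,0,0,0,1,0,0,0,0,0,0,0,0,0,0,0,0,0,0,0,0,0,1,0,0,0,0,0,0,0,0,0,0,0]
Step 2: insert vf at [12, 23] -> counters=[0,0,0,0,0,0,0,0,1,0,0,0,1,0,0,0,0,0,0,0,0,0,0,1,0,0,1,0,0,0,0,0,0,0,0,0,0,0]
Step 3: insert gwa at [24, 25] -> counters=[0,0,0,0,0,0,0,0,1,0,0,0,1,0,0,0,0,0,0,0,0,0,0,1,1,1,1,0,0,0,0,0,0,0,0,0,0,0]
Step 4: insert sf at [13, 24] -> counters=[0,0,0,0,0,0,0,0,1,0,0,0,1,1,0,0,0,0,0,0,0,0,0,1,2,1,1,0,0,0,0,0,0,0,0,0,0,0]
Step 5: delete gwa at [24, 25] -> counters=[0,0,0,0,0,0,0,0,1,0,0,0,1,1,0,0,0,0,0,0,0,0,0,1,1,0,1,0,0,0,0,0,0,0,0,0,0,0]
Step 6: delete znx at [8, 26] -> counters=[0,0,0,0,0,0,0,0,0,0,0,0,1,1,0,0,0,0,0,0,0,0,0,1,1,0,0,0,0,0,0,0,0,0,0,0,0,0]
Step 7: delete sf at [13, 24] -> counters=[0,0,0,0,0,0,0,0,0,0,0,0,1,0,0,0,0,0,0,0,0,0,0,1,0,0,0,0,0,0,0,0,0,0,0,0,0,0]
Step 8: insert znx at [8, 26] -> counters=[0,0,0,0,0,0,0,0,1,0,0,0,1,0,0,0,0,0,0,0,0,0,0,1,0,0,1,0,0,0,0,0,0,0,0,0,0,0]
Final counters=[0,0,0,0,0,0,0,0,1,0,0,0,1,0,0,0,0,0,0,0,0,0,0,1,0,0,1,0,0,0,0,0,0,0,0,0,0,0] -> counters[13]=0

Answer: 0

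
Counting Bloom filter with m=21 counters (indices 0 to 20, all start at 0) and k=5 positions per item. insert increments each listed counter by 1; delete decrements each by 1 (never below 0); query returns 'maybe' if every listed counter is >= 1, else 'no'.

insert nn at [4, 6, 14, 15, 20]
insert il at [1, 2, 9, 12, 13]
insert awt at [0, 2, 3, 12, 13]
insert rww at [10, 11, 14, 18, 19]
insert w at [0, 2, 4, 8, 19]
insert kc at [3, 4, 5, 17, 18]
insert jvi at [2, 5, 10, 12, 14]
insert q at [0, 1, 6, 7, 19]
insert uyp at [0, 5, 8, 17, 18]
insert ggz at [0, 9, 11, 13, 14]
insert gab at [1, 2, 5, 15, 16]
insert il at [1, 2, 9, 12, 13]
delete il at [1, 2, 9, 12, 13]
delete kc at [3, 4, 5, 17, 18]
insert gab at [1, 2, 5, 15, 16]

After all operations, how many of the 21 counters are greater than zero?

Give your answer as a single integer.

Answer: 21

Derivation:
Step 1: insert nn at [4, 6, 14, 15, 20] -> counters=[0,0,0,0,1,0,1,0,0,0,0,0,0,0,1,1,0,0,0,0,1]
Step 2: insert il at [1, 2, 9, 12, 13] -> counters=[0,1,1,0,1,0,1,0,0,1,0,0,1,1,1,1,0,0,0,0,1]
Step 3: insert awt at [0, 2, 3, 12, 13] -> counters=[1,1,2,1,1,0,1,0,0,1,0,0,2,2,1,1,0,0,0,0,1]
Step 4: insert rww at [10, 11, 14, 18, 19] -> counters=[1,1,2,1,1,0,1,0,0,1,1,1,2,2,2,1,0,0,1,1,1]
Step 5: insert w at [0, 2, 4, 8, 19] -> counters=[2,1,3,1,2,0,1,0,1,1,1,1,2,2,2,1,0,0,1,2,1]
Step 6: insert kc at [3, 4, 5, 17, 18] -> counters=[2,1,3,2,3,1,1,0,1,1,1,1,2,2,2,1,0,1,2,2,1]
Step 7: insert jvi at [2, 5, 10, 12, 14] -> counters=[2,1,4,2,3,2,1,0,1,1,2,1,3,2,3,1,0,1,2,2,1]
Step 8: insert q at [0, 1, 6, 7, 19] -> counters=[3,2,4,2,3,2,2,1,1,1,2,1,3,2,3,1,0,1,2,3,1]
Step 9: insert uyp at [0, 5, 8, 17, 18] -> counters=[4,2,4,2,3,3,2,1,2,1,2,1,3,2,3,1,0,2,3,3,1]
Step 10: insert ggz at [0, 9, 11, 13, 14] -> counters=[5,2,4,2,3,3,2,1,2,2,2,2,3,3,4,1,0,2,3,3,1]
Step 11: insert gab at [1, 2, 5, 15, 16] -> counters=[5,3,5,2,3,4,2,1,2,2,2,2,3,3,4,2,1,2,3,3,1]
Step 12: insert il at [1, 2, 9, 12, 13] -> counters=[5,4,6,2,3,4,2,1,2,3,2,2,4,4,4,2,1,2,3,3,1]
Step 13: delete il at [1, 2, 9, 12, 13] -> counters=[5,3,5,2,3,4,2,1,2,2,2,2,3,3,4,2,1,2,3,3,1]
Step 14: delete kc at [3, 4, 5, 17, 18] -> counters=[5,3,5,1,2,3,2,1,2,2,2,2,3,3,4,2,1,1,2,3,1]
Step 15: insert gab at [1, 2, 5, 15, 16] -> counters=[5,4,6,1,2,4,2,1,2,2,2,2,3,3,4,3,2,1,2,3,1]
Final counters=[5,4,6,1,2,4,2,1,2,2,2,2,3,3,4,3,2,1,2,3,1] -> 21 nonzero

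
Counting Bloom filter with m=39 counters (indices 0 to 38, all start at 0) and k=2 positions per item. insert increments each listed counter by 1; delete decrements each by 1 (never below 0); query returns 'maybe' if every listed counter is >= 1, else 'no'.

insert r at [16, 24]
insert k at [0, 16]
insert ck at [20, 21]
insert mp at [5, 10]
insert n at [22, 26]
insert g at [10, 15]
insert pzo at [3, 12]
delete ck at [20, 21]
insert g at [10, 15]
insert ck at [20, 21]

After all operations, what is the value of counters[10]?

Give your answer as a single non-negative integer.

Answer: 3

Derivation:
Step 1: insert r at [16, 24] -> counters=[0,0,0,0,0,0,0,0,0,0,0,0,0,0,0,0,1,0,0,0,0,0,0,0,1,0,0,0,0,0,0,0,0,0,0,0,0,0,0]
Step 2: insert k at [0, 16] -> counters=[1,0,0,0,0,0,0,0,0,0,0,0,0,0,0,0,2,0,0,0,0,0,0,0,1,0,0,0,0,0,0,0,0,0,0,0,0,0,0]
Step 3: insert ck at [20, 21] -> counters=[1,0,0,0,0,0,0,0,0,0,0,0,0,0,0,0,2,0,0,0,1,1,0,0,1,0,0,0,0,0,0,0,0,0,0,0,0,0,0]
Step 4: insert mp at [5, 10] -> counters=[1,0,0,0,0,1,0,0,0,0,1,0,0,0,0,0,2,0,0,0,1,1,0,0,1,0,0,0,0,0,0,0,0,0,0,0,0,0,0]
Step 5: insert n at [22, 26] -> counters=[1,0,0,0,0,1,0,0,0,0,1,0,0,0,0,0,2,0,0,0,1,1,1,0,1,0,1,0,0,0,0,0,0,0,0,0,0,0,0]
Step 6: insert g at [10, 15] -> counters=[1,0,0,0,0,1,0,0,0,0,2,0,0,0,0,1,2,0,0,0,1,1,1,0,1,0,1,0,0,0,0,0,0,0,0,0,0,0,0]
Step 7: insert pzo at [3, 12] -> counters=[1,0,0,1,0,1,0,0,0,0,2,0,1,0,0,1,2,0,0,0,1,1,1,0,1,0,1,0,0,0,0,0,0,0,0,0,0,0,0]
Step 8: delete ck at [20, 21] -> counters=[1,0,0,1,0,1,0,0,0,0,2,0,1,0,0,1,2,0,0,0,0,0,1,0,1,0,1,0,0,0,0,0,0,0,0,0,0,0,0]
Step 9: insert g at [10, 15] -> counters=[1,0,0,1,0,1,0,0,0,0,3,0,1,0,0,2,2,0,0,0,0,0,1,0,1,0,1,0,0,0,0,0,0,0,0,0,0,0,0]
Step 10: insert ck at [20, 21] -> counters=[1,0,0,1,0,1,0,0,0,0,3,0,1,0,0,2,2,0,0,0,1,1,1,0,1,0,1,0,0,0,0,0,0,0,0,0,0,0,0]
Final counters=[1,0,0,1,0,1,0,0,0,0,3,0,1,0,0,2,2,0,0,0,1,1,1,0,1,0,1,0,0,0,0,0,0,0,0,0,0,0,0] -> counters[10]=3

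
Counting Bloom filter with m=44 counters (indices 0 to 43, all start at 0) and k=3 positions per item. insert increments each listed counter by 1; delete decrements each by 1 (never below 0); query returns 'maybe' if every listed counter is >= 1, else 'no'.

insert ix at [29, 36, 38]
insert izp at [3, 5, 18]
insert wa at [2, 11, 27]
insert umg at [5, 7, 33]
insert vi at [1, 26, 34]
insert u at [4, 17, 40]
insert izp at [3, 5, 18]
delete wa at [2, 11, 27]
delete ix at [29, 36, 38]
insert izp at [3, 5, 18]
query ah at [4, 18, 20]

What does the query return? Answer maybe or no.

Answer: no

Derivation:
Step 1: insert ix at [29, 36, 38] -> counters=[0,0,0,0,0,0,0,0,0,0,0,0,0,0,0,0,0,0,0,0,0,0,0,0,0,0,0,0,0,1,0,0,0,0,0,0,1,0,1,0,0,0,0,0]
Step 2: insert izp at [3, 5, 18] -> counters=[0,0,0,1,0,1,0,0,0,0,0,0,0,0,0,0,0,0,1,0,0,0,0,0,0,0,0,0,0,1,0,0,0,0,0,0,1,0,1,0,0,0,0,0]
Step 3: insert wa at [2, 11, 27] -> counters=[0,0,1,1,0,1,0,0,0,0,0,1,0,0,0,0,0,0,1,0,0,0,0,0,0,0,0,1,0,1,0,0,0,0,0,0,1,0,1,0,0,0,0,0]
Step 4: insert umg at [5, 7, 33] -> counters=[0,0,1,1,0,2,0,1,0,0,0,1,0,0,0,0,0,0,1,0,0,0,0,0,0,0,0,1,0,1,0,0,0,1,0,0,1,0,1,0,0,0,0,0]
Step 5: insert vi at [1, 26, 34] -> counters=[0,1,1,1,0,2,0,1,0,0,0,1,0,0,0,0,0,0,1,0,0,0,0,0,0,0,1,1,0,1,0,0,0,1,1,0,1,0,1,0,0,0,0,0]
Step 6: insert u at [4, 17, 40] -> counters=[0,1,1,1,1,2,0,1,0,0,0,1,0,0,0,0,0,1,1,0,0,0,0,0,0,0,1,1,0,1,0,0,0,1,1,0,1,0,1,0,1,0,0,0]
Step 7: insert izp at [3, 5, 18] -> counters=[0,1,1,2,1,3,0,1,0,0,0,1,0,0,0,0,0,1,2,0,0,0,0,0,0,0,1,1,0,1,0,0,0,1,1,0,1,0,1,0,1,0,0,0]
Step 8: delete wa at [2, 11, 27] -> counters=[0,1,0,2,1,3,0,1,0,0,0,0,0,0,0,0,0,1,2,0,0,0,0,0,0,0,1,0,0,1,0,0,0,1,1,0,1,0,1,0,1,0,0,0]
Step 9: delete ix at [29, 36, 38] -> counters=[0,1,0,2,1,3,0,1,0,0,0,0,0,0,0,0,0,1,2,0,0,0,0,0,0,0,1,0,0,0,0,0,0,1,1,0,0,0,0,0,1,0,0,0]
Step 10: insert izp at [3, 5, 18] -> counters=[0,1,0,3,1,4,0,1,0,0,0,0,0,0,0,0,0,1,3,0,0,0,0,0,0,0,1,0,0,0,0,0,0,1,1,0,0,0,0,0,1,0,0,0]
Query ah: check counters[4]=1 counters[18]=3 counters[20]=0 -> no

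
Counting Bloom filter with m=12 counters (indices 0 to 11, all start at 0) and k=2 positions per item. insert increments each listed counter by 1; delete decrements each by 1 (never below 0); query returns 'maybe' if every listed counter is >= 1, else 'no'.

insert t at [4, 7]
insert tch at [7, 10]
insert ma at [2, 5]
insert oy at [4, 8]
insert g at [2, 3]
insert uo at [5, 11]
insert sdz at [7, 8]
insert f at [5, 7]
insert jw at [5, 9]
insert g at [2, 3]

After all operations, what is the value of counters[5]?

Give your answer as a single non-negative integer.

Step 1: insert t at [4, 7] -> counters=[0,0,0,0,1,0,0,1,0,0,0,0]
Step 2: insert tch at [7, 10] -> counters=[0,0,0,0,1,0,0,2,0,0,1,0]
Step 3: insert ma at [2, 5] -> counters=[0,0,1,0,1,1,0,2,0,0,1,0]
Step 4: insert oy at [4, 8] -> counters=[0,0,1,0,2,1,0,2,1,0,1,0]
Step 5: insert g at [2, 3] -> counters=[0,0,2,1,2,1,0,2,1,0,1,0]
Step 6: insert uo at [5, 11] -> counters=[0,0,2,1,2,2,0,2,1,0,1,1]
Step 7: insert sdz at [7, 8] -> counters=[0,0,2,1,2,2,0,3,2,0,1,1]
Step 8: insert f at [5, 7] -> counters=[0,0,2,1,2,3,0,4,2,0,1,1]
Step 9: insert jw at [5, 9] -> counters=[0,0,2,1,2,4,0,4,2,1,1,1]
Step 10: insert g at [2, 3] -> counters=[0,0,3,2,2,4,0,4,2,1,1,1]
Final counters=[0,0,3,2,2,4,0,4,2,1,1,1] -> counters[5]=4

Answer: 4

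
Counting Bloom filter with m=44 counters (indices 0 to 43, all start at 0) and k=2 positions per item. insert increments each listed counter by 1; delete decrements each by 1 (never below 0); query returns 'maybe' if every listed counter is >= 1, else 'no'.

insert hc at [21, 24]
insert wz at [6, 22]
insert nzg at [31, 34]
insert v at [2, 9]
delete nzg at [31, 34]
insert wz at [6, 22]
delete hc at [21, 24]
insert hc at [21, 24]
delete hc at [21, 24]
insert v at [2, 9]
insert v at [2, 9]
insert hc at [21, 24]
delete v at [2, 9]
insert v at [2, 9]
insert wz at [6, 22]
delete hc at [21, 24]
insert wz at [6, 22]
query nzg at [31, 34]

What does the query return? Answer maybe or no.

Step 1: insert hc at [21, 24] -> counters=[0,0,0,0,0,0,0,0,0,0,0,0,0,0,0,0,0,0,0,0,0,1,0,0,1,0,0,0,0,0,0,0,0,0,0,0,0,0,0,0,0,0,0,0]
Step 2: insert wz at [6, 22] -> counters=[0,0,0,0,0,0,1,0,0,0,0,0,0,0,0,0,0,0,0,0,0,1,1,0,1,0,0,0,0,0,0,0,0,0,0,0,0,0,0,0,0,0,0,0]
Step 3: insert nzg at [31, 34] -> counters=[0,0,0,0,0,0,1,0,0,0,0,0,0,0,0,0,0,0,0,0,0,1,1,0,1,0,0,0,0,0,0,1,0,0,1,0,0,0,0,0,0,0,0,0]
Step 4: insert v at [2, 9] -> counters=[0,0,1,0,0,0,1,0,0,1,0,0,0,0,0,0,0,0,0,0,0,1,1,0,1,0,0,0,0,0,0,1,0,0,1,0,0,0,0,0,0,0,0,0]
Step 5: delete nzg at [31, 34] -> counters=[0,0,1,0,0,0,1,0,0,1,0,0,0,0,0,0,0,0,0,0,0,1,1,0,1,0,0,0,0,0,0,0,0,0,0,0,0,0,0,0,0,0,0,0]
Step 6: insert wz at [6, 22] -> counters=[0,0,1,0,0,0,2,0,0,1,0,0,0,0,0,0,0,0,0,0,0,1,2,0,1,0,0,0,0,0,0,0,0,0,0,0,0,0,0,0,0,0,0,0]
Step 7: delete hc at [21, 24] -> counters=[0,0,1,0,0,0,2,0,0,1,0,0,0,0,0,0,0,0,0,0,0,0,2,0,0,0,0,0,0,0,0,0,0,0,0,0,0,0,0,0,0,0,0,0]
Step 8: insert hc at [21, 24] -> counters=[0,0,1,0,0,0,2,0,0,1,0,0,0,0,0,0,0,0,0,0,0,1,2,0,1,0,0,0,0,0,0,0,0,0,0,0,0,0,0,0,0,0,0,0]
Step 9: delete hc at [21, 24] -> counters=[0,0,1,0,0,0,2,0,0,1,0,0,0,0,0,0,0,0,0,0,0,0,2,0,0,0,0,0,0,0,0,0,0,0,0,0,0,0,0,0,0,0,0,0]
Step 10: insert v at [2, 9] -> counters=[0,0,2,0,0,0,2,0,0,2,0,0,0,0,0,0,0,0,0,0,0,0,2,0,0,0,0,0,0,0,0,0,0,0,0,0,0,0,0,0,0,0,0,0]
Step 11: insert v at [2, 9] -> counters=[0,0,3,0,0,0,2,0,0,3,0,0,0,0,0,0,0,0,0,0,0,0,2,0,0,0,0,0,0,0,0,0,0,0,0,0,0,0,0,0,0,0,0,0]
Step 12: insert hc at [21, 24] -> counters=[0,0,3,0,0,0,2,0,0,3,0,0,0,0,0,0,0,0,0,0,0,1,2,0,1,0,0,0,0,0,0,0,0,0,0,0,0,0,0,0,0,0,0,0]
Step 13: delete v at [2, 9] -> counters=[0,0,2,0,0,0,2,0,0,2,0,0,0,0,0,0,0,0,0,0,0,1,2,0,1,0,0,0,0,0,0,0,0,0,0,0,0,0,0,0,0,0,0,0]
Step 14: insert v at [2, 9] -> counters=[0,0,3,0,0,0,2,0,0,3,0,0,0,0,0,0,0,0,0,0,0,1,2,0,1,0,0,0,0,0,0,0,0,0,0,0,0,0,0,0,0,0,0,0]
Step 15: insert wz at [6, 22] -> counters=[0,0,3,0,0,0,3,0,0,3,0,0,0,0,0,0,0,0,0,0,0,1,3,0,1,0,0,0,0,0,0,0,0,0,0,0,0,0,0,0,0,0,0,0]
Step 16: delete hc at [21, 24] -> counters=[0,0,3,0,0,0,3,0,0,3,0,0,0,0,0,0,0,0,0,0,0,0,3,0,0,0,0,0,0,0,0,0,0,0,0,0,0,0,0,0,0,0,0,0]
Step 17: insert wz at [6, 22] -> counters=[0,0,3,0,0,0,4,0,0,3,0,0,0,0,0,0,0,0,0,0,0,0,4,0,0,0,0,0,0,0,0,0,0,0,0,0,0,0,0,0,0,0,0,0]
Query nzg: check counters[31]=0 counters[34]=0 -> no

Answer: no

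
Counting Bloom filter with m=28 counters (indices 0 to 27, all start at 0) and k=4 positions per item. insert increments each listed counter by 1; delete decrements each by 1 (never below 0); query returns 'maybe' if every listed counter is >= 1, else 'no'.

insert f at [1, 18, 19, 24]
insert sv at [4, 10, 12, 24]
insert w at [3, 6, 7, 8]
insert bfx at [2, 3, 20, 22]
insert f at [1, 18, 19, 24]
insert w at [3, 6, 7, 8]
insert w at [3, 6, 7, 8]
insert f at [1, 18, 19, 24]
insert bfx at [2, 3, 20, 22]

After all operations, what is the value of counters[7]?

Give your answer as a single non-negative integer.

Step 1: insert f at [1, 18, 19, 24] -> counters=[0,1,0,0,0,0,0,0,0,0,0,0,0,0,0,0,0,0,1,1,0,0,0,0,1,0,0,0]
Step 2: insert sv at [4, 10, 12, 24] -> counters=[0,1,0,0,1,0,0,0,0,0,1,0,1,0,0,0,0,0,1,1,0,0,0,0,2,0,0,0]
Step 3: insert w at [3, 6, 7, 8] -> counters=[0,1,0,1,1,0,1,1,1,0,1,0,1,0,0,0,0,0,1,1,0,0,0,0,2,0,0,0]
Step 4: insert bfx at [2, 3, 20, 22] -> counters=[0,1,1,2,1,0,1,1,1,0,1,0,1,0,0,0,0,0,1,1,1,0,1,0,2,0,0,0]
Step 5: insert f at [1, 18, 19, 24] -> counters=[0,2,1,2,1,0,1,1,1,0,1,0,1,0,0,0,0,0,2,2,1,0,1,0,3,0,0,0]
Step 6: insert w at [3, 6, 7, 8] -> counters=[0,2,1,3,1,0,2,2,2,0,1,0,1,0,0,0,0,0,2,2,1,0,1,0,3,0,0,0]
Step 7: insert w at [3, 6, 7, 8] -> counters=[0,2,1,4,1,0,3,3,3,0,1,0,1,0,0,0,0,0,2,2,1,0,1,0,3,0,0,0]
Step 8: insert f at [1, 18, 19, 24] -> counters=[0,3,1,4,1,0,3,3,3,0,1,0,1,0,0,0,0,0,3,3,1,0,1,0,4,0,0,0]
Step 9: insert bfx at [2, 3, 20, 22] -> counters=[0,3,2,5,1,0,3,3,3,0,1,0,1,0,0,0,0,0,3,3,2,0,2,0,4,0,0,0]
Final counters=[0,3,2,5,1,0,3,3,3,0,1,0,1,0,0,0,0,0,3,3,2,0,2,0,4,0,0,0] -> counters[7]=3

Answer: 3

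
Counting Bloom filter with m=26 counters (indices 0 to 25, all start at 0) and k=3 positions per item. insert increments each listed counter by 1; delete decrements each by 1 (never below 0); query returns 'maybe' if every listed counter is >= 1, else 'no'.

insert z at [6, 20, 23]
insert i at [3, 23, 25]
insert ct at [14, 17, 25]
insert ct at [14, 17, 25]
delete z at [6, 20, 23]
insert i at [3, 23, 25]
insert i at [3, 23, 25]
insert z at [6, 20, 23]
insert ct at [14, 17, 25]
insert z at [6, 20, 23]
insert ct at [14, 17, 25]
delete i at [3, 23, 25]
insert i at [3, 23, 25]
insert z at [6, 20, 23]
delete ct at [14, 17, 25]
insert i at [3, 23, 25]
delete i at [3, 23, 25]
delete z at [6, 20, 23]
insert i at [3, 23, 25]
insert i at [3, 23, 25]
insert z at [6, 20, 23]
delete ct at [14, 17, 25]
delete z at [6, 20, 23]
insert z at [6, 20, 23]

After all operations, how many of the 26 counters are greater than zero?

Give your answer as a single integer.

Answer: 7

Derivation:
Step 1: insert z at [6, 20, 23] -> counters=[0,0,0,0,0,0,1,0,0,0,0,0,0,0,0,0,0,0,0,0,1,0,0,1,0,0]
Step 2: insert i at [3, 23, 25] -> counters=[0,0,0,1,0,0,1,0,0,0,0,0,0,0,0,0,0,0,0,0,1,0,0,2,0,1]
Step 3: insert ct at [14, 17, 25] -> counters=[0,0,0,1,0,0,1,0,0,0,0,0,0,0,1,0,0,1,0,0,1,0,0,2,0,2]
Step 4: insert ct at [14, 17, 25] -> counters=[0,0,0,1,0,0,1,0,0,0,0,0,0,0,2,0,0,2,0,0,1,0,0,2,0,3]
Step 5: delete z at [6, 20, 23] -> counters=[0,0,0,1,0,0,0,0,0,0,0,0,0,0,2,0,0,2,0,0,0,0,0,1,0,3]
Step 6: insert i at [3, 23, 25] -> counters=[0,0,0,2,0,0,0,0,0,0,0,0,0,0,2,0,0,2,0,0,0,0,0,2,0,4]
Step 7: insert i at [3, 23, 25] -> counters=[0,0,0,3,0,0,0,0,0,0,0,0,0,0,2,0,0,2,0,0,0,0,0,3,0,5]
Step 8: insert z at [6, 20, 23] -> counters=[0,0,0,3,0,0,1,0,0,0,0,0,0,0,2,0,0,2,0,0,1,0,0,4,0,5]
Step 9: insert ct at [14, 17, 25] -> counters=[0,0,0,3,0,0,1,0,0,0,0,0,0,0,3,0,0,3,0,0,1,0,0,4,0,6]
Step 10: insert z at [6, 20, 23] -> counters=[0,0,0,3,0,0,2,0,0,0,0,0,0,0,3,0,0,3,0,0,2,0,0,5,0,6]
Step 11: insert ct at [14, 17, 25] -> counters=[0,0,0,3,0,0,2,0,0,0,0,0,0,0,4,0,0,4,0,0,2,0,0,5,0,7]
Step 12: delete i at [3, 23, 25] -> counters=[0,0,0,2,0,0,2,0,0,0,0,0,0,0,4,0,0,4,0,0,2,0,0,4,0,6]
Step 13: insert i at [3, 23, 25] -> counters=[0,0,0,3,0,0,2,0,0,0,0,0,0,0,4,0,0,4,0,0,2,0,0,5,0,7]
Step 14: insert z at [6, 20, 23] -> counters=[0,0,0,3,0,0,3,0,0,0,0,0,0,0,4,0,0,4,0,0,3,0,0,6,0,7]
Step 15: delete ct at [14, 17, 25] -> counters=[0,0,0,3,0,0,3,0,0,0,0,0,0,0,3,0,0,3,0,0,3,0,0,6,0,6]
Step 16: insert i at [3, 23, 25] -> counters=[0,0,0,4,0,0,3,0,0,0,0,0,0,0,3,0,0,3,0,0,3,0,0,7,0,7]
Step 17: delete i at [3, 23, 25] -> counters=[0,0,0,3,0,0,3,0,0,0,0,0,0,0,3,0,0,3,0,0,3,0,0,6,0,6]
Step 18: delete z at [6, 20, 23] -> counters=[0,0,0,3,0,0,2,0,0,0,0,0,0,0,3,0,0,3,0,0,2,0,0,5,0,6]
Step 19: insert i at [3, 23, 25] -> counters=[0,0,0,4,0,0,2,0,0,0,0,0,0,0,3,0,0,3,0,0,2,0,0,6,0,7]
Step 20: insert i at [3, 23, 25] -> counters=[0,0,0,5,0,0,2,0,0,0,0,0,0,0,3,0,0,3,0,0,2,0,0,7,0,8]
Step 21: insert z at [6, 20, 23] -> counters=[0,0,0,5,0,0,3,0,0,0,0,0,0,0,3,0,0,3,0,0,3,0,0,8,0,8]
Step 22: delete ct at [14, 17, 25] -> counters=[0,0,0,5,0,0,3,0,0,0,0,0,0,0,2,0,0,2,0,0,3,0,0,8,0,7]
Step 23: delete z at [6, 20, 23] -> counters=[0,0,0,5,0,0,2,0,0,0,0,0,0,0,2,0,0,2,0,0,2,0,0,7,0,7]
Step 24: insert z at [6, 20, 23] -> counters=[0,0,0,5,0,0,3,0,0,0,0,0,0,0,2,0,0,2,0,0,3,0,0,8,0,7]
Final counters=[0,0,0,5,0,0,3,0,0,0,0,0,0,0,2,0,0,2,0,0,3,0,0,8,0,7] -> 7 nonzero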